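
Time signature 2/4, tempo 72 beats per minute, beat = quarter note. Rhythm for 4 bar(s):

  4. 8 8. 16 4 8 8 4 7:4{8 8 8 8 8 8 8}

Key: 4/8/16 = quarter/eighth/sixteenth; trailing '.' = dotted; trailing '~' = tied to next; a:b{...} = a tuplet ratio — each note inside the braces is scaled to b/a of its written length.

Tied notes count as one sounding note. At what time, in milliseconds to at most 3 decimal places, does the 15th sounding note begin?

1. 0.0ms @ 0 + 1250.0ms (3/2)
2. 1250.0ms @ 3/2 + 416.667ms (1/2)
3. 1666.667ms @ 2 + 625.0ms (3/4)
4. 2291.667ms @ 11/4 + 208.333ms (1/4)
5. 2500.0ms @ 3 + 833.333ms (1)
6. 3333.333ms @ 4 + 416.667ms (1/2)
7. 3750.0ms @ 9/2 + 416.667ms (1/2)
8. 4166.667ms @ 5 + 833.333ms (1)
9. 5000.0ms @ 6 + 238.095ms (2/7)
10. 5238.095ms @ 44/7 + 238.095ms (2/7)
11. 5476.19ms @ 46/7 + 238.095ms (2/7)
12. 5714.286ms @ 48/7 + 238.095ms (2/7)
13. 5952.381ms @ 50/7 + 238.095ms (2/7)
14. 6190.476ms @ 52/7 + 238.095ms (2/7)
15. 6428.571ms @ 54/7 + 238.095ms (2/7)

note 15 onset = 54/7b = 6428.571ms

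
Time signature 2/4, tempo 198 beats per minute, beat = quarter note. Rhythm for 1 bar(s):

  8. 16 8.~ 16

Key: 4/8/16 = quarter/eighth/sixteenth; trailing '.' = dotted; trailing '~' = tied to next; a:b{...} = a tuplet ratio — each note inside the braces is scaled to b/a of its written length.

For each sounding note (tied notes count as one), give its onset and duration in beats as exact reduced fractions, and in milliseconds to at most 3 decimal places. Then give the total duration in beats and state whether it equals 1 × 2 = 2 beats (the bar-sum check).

1) 0.0ms=0b +227.273ms=3/4b
2) 227.273ms=3/4b +75.758ms=1/4b
3) 303.03ms=1b +303.03ms=1b
Σ=2b of 2 (198bpm 2/4) — PASS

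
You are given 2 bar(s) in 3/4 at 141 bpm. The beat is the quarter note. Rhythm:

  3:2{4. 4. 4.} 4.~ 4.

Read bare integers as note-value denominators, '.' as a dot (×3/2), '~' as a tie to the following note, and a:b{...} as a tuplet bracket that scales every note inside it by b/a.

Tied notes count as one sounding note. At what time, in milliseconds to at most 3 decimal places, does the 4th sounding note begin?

1. 0.0ms @ 0 + 425.532ms (1)
2. 425.532ms @ 1 + 425.532ms (1)
3. 851.064ms @ 2 + 425.532ms (1)
4. 1276.596ms @ 3 + 1276.596ms (3)

note 4 onset = 3b = 1276.596ms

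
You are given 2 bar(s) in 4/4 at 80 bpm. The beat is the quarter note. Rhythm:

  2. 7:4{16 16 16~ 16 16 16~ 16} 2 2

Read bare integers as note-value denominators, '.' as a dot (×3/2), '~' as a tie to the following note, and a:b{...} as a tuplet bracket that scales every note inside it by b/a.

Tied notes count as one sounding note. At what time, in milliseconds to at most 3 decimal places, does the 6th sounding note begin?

note 6 onset = 26/7b = 2785.714ms

1. 0.0ms @ 0 + 2250.0ms (3)
2. 2250.0ms @ 3 + 107.143ms (1/7)
3. 2357.143ms @ 22/7 + 107.143ms (1/7)
4. 2464.286ms @ 23/7 + 214.286ms (2/7)
5. 2678.571ms @ 25/7 + 107.143ms (1/7)
6. 2785.714ms @ 26/7 + 214.286ms (2/7)
7. 3000.0ms @ 4 + 1500.0ms (2)
8. 4500.0ms @ 6 + 1500.0ms (2)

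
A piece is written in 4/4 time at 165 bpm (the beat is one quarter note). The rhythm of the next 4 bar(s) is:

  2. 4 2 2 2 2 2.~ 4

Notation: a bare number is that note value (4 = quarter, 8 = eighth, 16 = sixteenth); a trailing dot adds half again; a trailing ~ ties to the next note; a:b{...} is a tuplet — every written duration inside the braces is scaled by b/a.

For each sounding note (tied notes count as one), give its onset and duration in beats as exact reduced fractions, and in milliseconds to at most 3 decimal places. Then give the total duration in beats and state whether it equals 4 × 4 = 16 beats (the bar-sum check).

1) 0.0ms=0b +1090.909ms=3b
2) 1090.909ms=3b +363.636ms=1b
3) 1454.545ms=4b +727.273ms=2b
4) 2181.818ms=6b +727.273ms=2b
5) 2909.091ms=8b +727.273ms=2b
6) 3636.364ms=10b +727.273ms=2b
7) 4363.636ms=12b +1454.545ms=4b
Σ=16b of 16 (165bpm 4/4) — PASS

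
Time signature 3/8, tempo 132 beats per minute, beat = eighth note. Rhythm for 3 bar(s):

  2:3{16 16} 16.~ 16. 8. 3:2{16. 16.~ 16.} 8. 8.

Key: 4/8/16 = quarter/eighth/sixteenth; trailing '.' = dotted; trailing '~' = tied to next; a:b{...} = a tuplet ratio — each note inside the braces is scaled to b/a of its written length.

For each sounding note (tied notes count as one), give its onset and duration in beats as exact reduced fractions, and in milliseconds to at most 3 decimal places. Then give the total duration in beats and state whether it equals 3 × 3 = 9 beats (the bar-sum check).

1) 0.0ms=0b +340.909ms=3/4b
2) 340.909ms=3/4b +340.909ms=3/4b
3) 681.818ms=3/2b +681.818ms=3/2b
4) 1363.636ms=3b +681.818ms=3/2b
5) 2045.455ms=9/2b +227.273ms=1/2b
6) 2272.727ms=5b +454.545ms=1b
7) 2727.273ms=6b +681.818ms=3/2b
8) 3409.091ms=15/2b +681.818ms=3/2b
Σ=9b of 9 (132bpm 3/8) — PASS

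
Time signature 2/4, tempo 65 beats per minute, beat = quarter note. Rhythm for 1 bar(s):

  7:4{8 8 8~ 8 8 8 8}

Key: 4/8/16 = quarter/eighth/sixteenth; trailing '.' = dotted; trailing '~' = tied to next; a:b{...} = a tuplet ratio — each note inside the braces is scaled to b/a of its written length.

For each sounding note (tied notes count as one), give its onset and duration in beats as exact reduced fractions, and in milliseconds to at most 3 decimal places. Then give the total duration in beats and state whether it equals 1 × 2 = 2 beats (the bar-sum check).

1) 0.0ms=0b +263.736ms=2/7b
2) 263.736ms=2/7b +263.736ms=2/7b
3) 527.473ms=4/7b +527.473ms=4/7b
4) 1054.945ms=8/7b +263.736ms=2/7b
5) 1318.681ms=10/7b +263.736ms=2/7b
6) 1582.418ms=12/7b +263.736ms=2/7b
Σ=2b of 2 (65bpm 2/4) — PASS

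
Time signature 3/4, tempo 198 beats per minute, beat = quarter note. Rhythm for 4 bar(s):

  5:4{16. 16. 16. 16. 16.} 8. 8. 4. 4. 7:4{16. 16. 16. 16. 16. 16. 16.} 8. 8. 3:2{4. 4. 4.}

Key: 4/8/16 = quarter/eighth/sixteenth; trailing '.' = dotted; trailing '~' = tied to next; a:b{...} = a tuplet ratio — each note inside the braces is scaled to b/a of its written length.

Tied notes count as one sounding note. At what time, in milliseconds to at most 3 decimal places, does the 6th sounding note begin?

note 6 onset = 3/2b = 454.545ms

1. 0.0ms @ 0 + 90.909ms (3/10)
2. 90.909ms @ 3/10 + 90.909ms (3/10)
3. 181.818ms @ 3/5 + 90.909ms (3/10)
4. 272.727ms @ 9/10 + 90.909ms (3/10)
5. 363.636ms @ 6/5 + 90.909ms (3/10)
6. 454.545ms @ 3/2 + 227.273ms (3/4)
7. 681.818ms @ 9/4 + 227.273ms (3/4)
8. 909.091ms @ 3 + 454.545ms (3/2)
9. 1363.636ms @ 9/2 + 454.545ms (3/2)
10. 1818.182ms @ 6 + 64.935ms (3/14)
11. 1883.117ms @ 87/14 + 64.935ms (3/14)
12. 1948.052ms @ 45/7 + 64.935ms (3/14)
13. 2012.987ms @ 93/14 + 64.935ms (3/14)
14. 2077.922ms @ 48/7 + 64.935ms (3/14)
15. 2142.857ms @ 99/14 + 64.935ms (3/14)
16. 2207.792ms @ 51/7 + 64.935ms (3/14)
17. 2272.727ms @ 15/2 + 227.273ms (3/4)
18. 2500.0ms @ 33/4 + 227.273ms (3/4)
19. 2727.273ms @ 9 + 303.03ms (1)
20. 3030.303ms @ 10 + 303.03ms (1)
21. 3333.333ms @ 11 + 303.03ms (1)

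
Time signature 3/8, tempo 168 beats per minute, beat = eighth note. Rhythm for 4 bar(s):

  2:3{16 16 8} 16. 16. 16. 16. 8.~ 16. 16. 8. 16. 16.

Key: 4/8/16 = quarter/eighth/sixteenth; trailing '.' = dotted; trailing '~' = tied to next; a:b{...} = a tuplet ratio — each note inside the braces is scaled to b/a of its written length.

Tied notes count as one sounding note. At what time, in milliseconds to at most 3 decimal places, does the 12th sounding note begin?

1. 0.0ms @ 0 + 267.857ms (3/4)
2. 267.857ms @ 3/4 + 267.857ms (3/4)
3. 535.714ms @ 3/2 + 535.714ms (3/2)
4. 1071.429ms @ 3 + 267.857ms (3/4)
5. 1339.286ms @ 15/4 + 267.857ms (3/4)
6. 1607.143ms @ 9/2 + 267.857ms (3/4)
7. 1875.0ms @ 21/4 + 267.857ms (3/4)
8. 2142.857ms @ 6 + 803.571ms (9/4)
9. 2946.429ms @ 33/4 + 267.857ms (3/4)
10. 3214.286ms @ 9 + 535.714ms (3/2)
11. 3750.0ms @ 21/2 + 267.857ms (3/4)
12. 4017.857ms @ 45/4 + 267.857ms (3/4)

note 12 onset = 45/4b = 4017.857ms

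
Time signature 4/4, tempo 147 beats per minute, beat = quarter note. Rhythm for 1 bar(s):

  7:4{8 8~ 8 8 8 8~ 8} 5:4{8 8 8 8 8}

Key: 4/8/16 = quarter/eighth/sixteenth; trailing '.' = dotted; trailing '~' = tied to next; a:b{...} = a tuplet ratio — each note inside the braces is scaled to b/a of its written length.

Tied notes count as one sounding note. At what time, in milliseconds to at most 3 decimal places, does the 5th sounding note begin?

1. 0.0ms @ 0 + 116.618ms (2/7)
2. 116.618ms @ 2/7 + 233.236ms (4/7)
3. 349.854ms @ 6/7 + 116.618ms (2/7)
4. 466.472ms @ 8/7 + 116.618ms (2/7)
5. 583.09ms @ 10/7 + 233.236ms (4/7)
6. 816.327ms @ 2 + 163.265ms (2/5)
7. 979.592ms @ 12/5 + 163.265ms (2/5)
8. 1142.857ms @ 14/5 + 163.265ms (2/5)
9. 1306.122ms @ 16/5 + 163.265ms (2/5)
10. 1469.388ms @ 18/5 + 163.265ms (2/5)

note 5 onset = 10/7b = 583.09ms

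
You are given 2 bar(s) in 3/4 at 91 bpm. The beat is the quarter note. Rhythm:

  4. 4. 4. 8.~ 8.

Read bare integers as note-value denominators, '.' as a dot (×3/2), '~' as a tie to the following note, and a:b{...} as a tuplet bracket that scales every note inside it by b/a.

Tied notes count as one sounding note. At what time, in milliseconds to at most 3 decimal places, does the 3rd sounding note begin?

note 3 onset = 3b = 1978.022ms

1. 0.0ms @ 0 + 989.011ms (3/2)
2. 989.011ms @ 3/2 + 989.011ms (3/2)
3. 1978.022ms @ 3 + 989.011ms (3/2)
4. 2967.033ms @ 9/2 + 989.011ms (3/2)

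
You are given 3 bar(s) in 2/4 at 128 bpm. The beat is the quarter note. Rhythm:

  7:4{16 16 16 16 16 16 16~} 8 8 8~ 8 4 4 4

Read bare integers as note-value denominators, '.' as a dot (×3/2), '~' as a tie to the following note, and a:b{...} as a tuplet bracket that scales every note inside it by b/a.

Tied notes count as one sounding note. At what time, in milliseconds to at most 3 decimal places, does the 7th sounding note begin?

1. 0.0ms @ 0 + 66.964ms (1/7)
2. 66.964ms @ 1/7 + 66.964ms (1/7)
3. 133.929ms @ 2/7 + 66.964ms (1/7)
4. 200.893ms @ 3/7 + 66.964ms (1/7)
5. 267.857ms @ 4/7 + 66.964ms (1/7)
6. 334.821ms @ 5/7 + 66.964ms (1/7)
7. 401.786ms @ 6/7 + 301.339ms (9/14)
8. 703.125ms @ 3/2 + 234.375ms (1/2)
9. 937.5ms @ 2 + 468.75ms (1)
10. 1406.25ms @ 3 + 468.75ms (1)
11. 1875.0ms @ 4 + 468.75ms (1)
12. 2343.75ms @ 5 + 468.75ms (1)

note 7 onset = 6/7b = 401.786ms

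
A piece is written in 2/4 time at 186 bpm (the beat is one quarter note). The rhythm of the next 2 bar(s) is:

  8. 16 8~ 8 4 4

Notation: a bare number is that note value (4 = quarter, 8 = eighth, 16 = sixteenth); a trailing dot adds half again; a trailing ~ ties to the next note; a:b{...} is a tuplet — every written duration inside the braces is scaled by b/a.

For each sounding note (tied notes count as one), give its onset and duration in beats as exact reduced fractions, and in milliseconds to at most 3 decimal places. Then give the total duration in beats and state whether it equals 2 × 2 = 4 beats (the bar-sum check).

1) 0.0ms=0b +241.935ms=3/4b
2) 241.935ms=3/4b +80.645ms=1/4b
3) 322.581ms=1b +322.581ms=1b
4) 645.161ms=2b +322.581ms=1b
5) 967.742ms=3b +322.581ms=1b
Σ=4b of 4 (186bpm 2/4) — PASS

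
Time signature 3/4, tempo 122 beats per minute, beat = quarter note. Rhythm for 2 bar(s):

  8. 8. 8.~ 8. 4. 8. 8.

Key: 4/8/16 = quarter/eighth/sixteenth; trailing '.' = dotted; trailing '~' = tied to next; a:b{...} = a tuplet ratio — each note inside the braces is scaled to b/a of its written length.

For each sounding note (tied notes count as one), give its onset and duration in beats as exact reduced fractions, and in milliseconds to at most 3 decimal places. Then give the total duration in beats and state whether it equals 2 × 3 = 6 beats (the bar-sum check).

1) 0.0ms=0b +368.852ms=3/4b
2) 368.852ms=3/4b +368.852ms=3/4b
3) 737.705ms=3/2b +737.705ms=3/2b
4) 1475.41ms=3b +737.705ms=3/2b
5) 2213.115ms=9/2b +368.852ms=3/4b
6) 2581.967ms=21/4b +368.852ms=3/4b
Σ=6b of 6 (122bpm 3/4) — PASS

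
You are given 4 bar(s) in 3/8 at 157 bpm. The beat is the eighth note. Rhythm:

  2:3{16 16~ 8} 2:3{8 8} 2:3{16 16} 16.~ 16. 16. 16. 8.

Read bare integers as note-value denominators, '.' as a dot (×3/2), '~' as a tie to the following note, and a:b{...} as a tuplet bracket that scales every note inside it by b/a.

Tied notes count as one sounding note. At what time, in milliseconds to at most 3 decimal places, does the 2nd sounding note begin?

1. 0.0ms @ 0 + 286.624ms (3/4)
2. 286.624ms @ 3/4 + 859.873ms (9/4)
3. 1146.497ms @ 3 + 573.248ms (3/2)
4. 1719.745ms @ 9/2 + 573.248ms (3/2)
5. 2292.994ms @ 6 + 286.624ms (3/4)
6. 2579.618ms @ 27/4 + 286.624ms (3/4)
7. 2866.242ms @ 15/2 + 573.248ms (3/2)
8. 3439.49ms @ 9 + 286.624ms (3/4)
9. 3726.115ms @ 39/4 + 286.624ms (3/4)
10. 4012.739ms @ 21/2 + 573.248ms (3/2)

note 2 onset = 3/4b = 286.624ms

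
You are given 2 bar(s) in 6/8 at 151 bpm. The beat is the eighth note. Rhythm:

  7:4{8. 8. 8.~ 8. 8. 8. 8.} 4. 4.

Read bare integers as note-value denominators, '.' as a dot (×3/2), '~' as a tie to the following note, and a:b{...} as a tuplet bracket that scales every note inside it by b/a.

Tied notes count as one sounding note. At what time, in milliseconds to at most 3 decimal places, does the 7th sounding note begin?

note 7 onset = 6b = 2384.106ms

1. 0.0ms @ 0 + 340.587ms (6/7)
2. 340.587ms @ 6/7 + 340.587ms (6/7)
3. 681.173ms @ 12/7 + 681.173ms (12/7)
4. 1362.346ms @ 24/7 + 340.587ms (6/7)
5. 1702.933ms @ 30/7 + 340.587ms (6/7)
6. 2043.519ms @ 36/7 + 340.587ms (6/7)
7. 2384.106ms @ 6 + 1192.053ms (3)
8. 3576.159ms @ 9 + 1192.053ms (3)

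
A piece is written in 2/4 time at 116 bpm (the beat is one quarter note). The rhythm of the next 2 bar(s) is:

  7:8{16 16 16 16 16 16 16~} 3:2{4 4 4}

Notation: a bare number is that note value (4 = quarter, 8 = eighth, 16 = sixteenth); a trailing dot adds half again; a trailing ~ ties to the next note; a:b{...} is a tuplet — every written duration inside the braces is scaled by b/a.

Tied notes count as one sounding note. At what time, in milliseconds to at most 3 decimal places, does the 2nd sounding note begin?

note 2 onset = 2/7b = 147.783ms

1. 0.0ms @ 0 + 147.783ms (2/7)
2. 147.783ms @ 2/7 + 147.783ms (2/7)
3. 295.567ms @ 4/7 + 147.783ms (2/7)
4. 443.35ms @ 6/7 + 147.783ms (2/7)
5. 591.133ms @ 8/7 + 147.783ms (2/7)
6. 738.916ms @ 10/7 + 147.783ms (2/7)
7. 886.7ms @ 12/7 + 492.611ms (20/21)
8. 1379.31ms @ 8/3 + 344.828ms (2/3)
9. 1724.138ms @ 10/3 + 344.828ms (2/3)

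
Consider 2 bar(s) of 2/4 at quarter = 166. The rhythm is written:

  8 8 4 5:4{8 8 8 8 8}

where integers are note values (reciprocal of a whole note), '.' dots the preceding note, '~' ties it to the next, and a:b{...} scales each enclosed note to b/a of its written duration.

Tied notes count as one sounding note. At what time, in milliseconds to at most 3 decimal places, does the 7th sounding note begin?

1. 0.0ms @ 0 + 180.723ms (1/2)
2. 180.723ms @ 1/2 + 180.723ms (1/2)
3. 361.446ms @ 1 + 361.446ms (1)
4. 722.892ms @ 2 + 144.578ms (2/5)
5. 867.47ms @ 12/5 + 144.578ms (2/5)
6. 1012.048ms @ 14/5 + 144.578ms (2/5)
7. 1156.627ms @ 16/5 + 144.578ms (2/5)
8. 1301.205ms @ 18/5 + 144.578ms (2/5)

note 7 onset = 16/5b = 1156.627ms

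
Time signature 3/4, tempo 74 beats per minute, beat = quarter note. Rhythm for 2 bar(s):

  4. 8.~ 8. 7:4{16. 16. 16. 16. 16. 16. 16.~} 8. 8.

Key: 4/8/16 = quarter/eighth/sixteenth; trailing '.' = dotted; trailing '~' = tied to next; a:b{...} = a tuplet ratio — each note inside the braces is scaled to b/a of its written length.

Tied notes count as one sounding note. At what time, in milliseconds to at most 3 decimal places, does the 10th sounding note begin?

1. 0.0ms @ 0 + 1216.216ms (3/2)
2. 1216.216ms @ 3/2 + 1216.216ms (3/2)
3. 2432.432ms @ 3 + 173.745ms (3/14)
4. 2606.178ms @ 45/14 + 173.745ms (3/14)
5. 2779.923ms @ 24/7 + 173.745ms (3/14)
6. 2953.668ms @ 51/14 + 173.745ms (3/14)
7. 3127.413ms @ 27/7 + 173.745ms (3/14)
8. 3301.158ms @ 57/14 + 173.745ms (3/14)
9. 3474.903ms @ 30/7 + 781.853ms (27/28)
10. 4256.757ms @ 21/4 + 608.108ms (3/4)

note 10 onset = 21/4b = 4256.757ms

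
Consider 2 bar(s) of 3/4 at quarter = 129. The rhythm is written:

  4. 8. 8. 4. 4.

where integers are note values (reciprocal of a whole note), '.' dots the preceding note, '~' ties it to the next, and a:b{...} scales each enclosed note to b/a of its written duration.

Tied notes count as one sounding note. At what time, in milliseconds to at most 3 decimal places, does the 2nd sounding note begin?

note 2 onset = 3/2b = 697.674ms

1. 0.0ms @ 0 + 697.674ms (3/2)
2. 697.674ms @ 3/2 + 348.837ms (3/4)
3. 1046.512ms @ 9/4 + 348.837ms (3/4)
4. 1395.349ms @ 3 + 697.674ms (3/2)
5. 2093.023ms @ 9/2 + 697.674ms (3/2)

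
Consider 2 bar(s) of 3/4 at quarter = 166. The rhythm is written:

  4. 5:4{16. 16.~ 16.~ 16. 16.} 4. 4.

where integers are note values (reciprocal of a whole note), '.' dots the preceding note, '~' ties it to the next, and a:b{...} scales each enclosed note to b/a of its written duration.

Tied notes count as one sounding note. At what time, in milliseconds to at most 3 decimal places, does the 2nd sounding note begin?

1. 0.0ms @ 0 + 542.169ms (3/2)
2. 542.169ms @ 3/2 + 108.434ms (3/10)
3. 650.602ms @ 9/5 + 325.301ms (9/10)
4. 975.904ms @ 27/10 + 108.434ms (3/10)
5. 1084.337ms @ 3 + 542.169ms (3/2)
6. 1626.506ms @ 9/2 + 542.169ms (3/2)

note 2 onset = 3/2b = 542.169ms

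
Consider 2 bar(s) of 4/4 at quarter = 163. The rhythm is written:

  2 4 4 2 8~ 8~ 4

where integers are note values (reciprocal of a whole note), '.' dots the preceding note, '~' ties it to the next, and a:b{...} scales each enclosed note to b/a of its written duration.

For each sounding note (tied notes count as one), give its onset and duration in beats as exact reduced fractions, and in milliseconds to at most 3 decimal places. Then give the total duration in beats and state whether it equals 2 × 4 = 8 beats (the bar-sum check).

1) 0.0ms=0b +736.196ms=2b
2) 736.196ms=2b +368.098ms=1b
3) 1104.294ms=3b +368.098ms=1b
4) 1472.393ms=4b +736.196ms=2b
5) 2208.589ms=6b +736.196ms=2b
Σ=8b of 8 (163bpm 4/4) — PASS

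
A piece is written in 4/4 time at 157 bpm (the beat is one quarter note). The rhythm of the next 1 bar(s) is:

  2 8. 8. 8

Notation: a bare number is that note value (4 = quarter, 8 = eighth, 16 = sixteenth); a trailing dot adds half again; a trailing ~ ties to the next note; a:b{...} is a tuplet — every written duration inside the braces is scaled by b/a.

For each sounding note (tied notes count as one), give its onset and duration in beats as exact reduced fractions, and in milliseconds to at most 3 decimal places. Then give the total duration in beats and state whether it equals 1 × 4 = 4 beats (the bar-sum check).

1) 0.0ms=0b +764.331ms=2b
2) 764.331ms=2b +286.624ms=3/4b
3) 1050.955ms=11/4b +286.624ms=3/4b
4) 1337.58ms=7/2b +191.083ms=1/2b
Σ=4b of 4 (157bpm 4/4) — PASS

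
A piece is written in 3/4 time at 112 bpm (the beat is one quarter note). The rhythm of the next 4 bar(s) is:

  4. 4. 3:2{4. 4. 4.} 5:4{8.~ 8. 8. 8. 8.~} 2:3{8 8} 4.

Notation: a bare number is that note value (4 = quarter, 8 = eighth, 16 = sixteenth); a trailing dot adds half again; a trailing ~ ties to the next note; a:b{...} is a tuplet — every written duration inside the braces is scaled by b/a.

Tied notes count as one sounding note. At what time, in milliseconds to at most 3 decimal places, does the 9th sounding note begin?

1. 0.0ms @ 0 + 803.571ms (3/2)
2. 803.571ms @ 3/2 + 803.571ms (3/2)
3. 1607.143ms @ 3 + 535.714ms (1)
4. 2142.857ms @ 4 + 535.714ms (1)
5. 2678.571ms @ 5 + 535.714ms (1)
6. 3214.286ms @ 6 + 642.857ms (6/5)
7. 3857.143ms @ 36/5 + 321.429ms (3/5)
8. 4178.571ms @ 39/5 + 321.429ms (3/5)
9. 4500.0ms @ 42/5 + 723.214ms (27/20)
10. 5223.214ms @ 39/4 + 401.786ms (3/4)
11. 5625.0ms @ 21/2 + 803.571ms (3/2)

note 9 onset = 42/5b = 4500.0ms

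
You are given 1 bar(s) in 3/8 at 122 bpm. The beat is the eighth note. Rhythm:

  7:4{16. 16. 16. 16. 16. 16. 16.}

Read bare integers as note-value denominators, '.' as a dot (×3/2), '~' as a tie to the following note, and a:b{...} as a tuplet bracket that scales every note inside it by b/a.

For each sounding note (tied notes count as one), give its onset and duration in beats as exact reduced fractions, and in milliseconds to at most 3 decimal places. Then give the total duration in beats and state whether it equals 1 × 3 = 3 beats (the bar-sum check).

1) 0.0ms=0b +210.773ms=3/7b
2) 210.773ms=3/7b +210.773ms=3/7b
3) 421.546ms=6/7b +210.773ms=3/7b
4) 632.319ms=9/7b +210.773ms=3/7b
5) 843.091ms=12/7b +210.773ms=3/7b
6) 1053.864ms=15/7b +210.773ms=3/7b
7) 1264.637ms=18/7b +210.773ms=3/7b
Σ=3b of 3 (122bpm 3/8) — PASS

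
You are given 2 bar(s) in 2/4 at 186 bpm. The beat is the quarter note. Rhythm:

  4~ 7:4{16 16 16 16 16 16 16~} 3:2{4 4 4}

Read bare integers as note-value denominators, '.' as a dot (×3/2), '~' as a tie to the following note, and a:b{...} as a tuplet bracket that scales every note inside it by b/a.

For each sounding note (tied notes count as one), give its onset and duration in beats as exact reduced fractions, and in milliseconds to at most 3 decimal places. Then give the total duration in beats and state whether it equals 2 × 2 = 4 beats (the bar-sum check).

1) 0.0ms=0b +368.664ms=8/7b
2) 368.664ms=8/7b +46.083ms=1/7b
3) 414.747ms=9/7b +46.083ms=1/7b
4) 460.829ms=10/7b +46.083ms=1/7b
5) 506.912ms=11/7b +46.083ms=1/7b
6) 552.995ms=12/7b +46.083ms=1/7b
7) 599.078ms=13/7b +261.137ms=17/21b
8) 860.215ms=8/3b +215.054ms=2/3b
9) 1075.269ms=10/3b +215.054ms=2/3b
Σ=4b of 4 (186bpm 2/4) — PASS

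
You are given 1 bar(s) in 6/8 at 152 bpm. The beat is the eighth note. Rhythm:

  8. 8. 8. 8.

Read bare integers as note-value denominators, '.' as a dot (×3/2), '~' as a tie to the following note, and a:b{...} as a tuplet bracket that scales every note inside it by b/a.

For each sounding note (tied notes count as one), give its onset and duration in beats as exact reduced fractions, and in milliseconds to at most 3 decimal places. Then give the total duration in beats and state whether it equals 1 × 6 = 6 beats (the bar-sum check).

1) 0.0ms=0b +592.105ms=3/2b
2) 592.105ms=3/2b +592.105ms=3/2b
3) 1184.211ms=3b +592.105ms=3/2b
4) 1776.316ms=9/2b +592.105ms=3/2b
Σ=6b of 6 (152bpm 6/8) — PASS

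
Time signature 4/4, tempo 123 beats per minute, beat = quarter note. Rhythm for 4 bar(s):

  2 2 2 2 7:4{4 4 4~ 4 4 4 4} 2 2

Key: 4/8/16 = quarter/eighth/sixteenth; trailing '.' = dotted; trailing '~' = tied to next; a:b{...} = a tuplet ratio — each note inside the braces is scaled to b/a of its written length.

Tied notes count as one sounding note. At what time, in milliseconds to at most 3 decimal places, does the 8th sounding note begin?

1. 0.0ms @ 0 + 975.61ms (2)
2. 975.61ms @ 2 + 975.61ms (2)
3. 1951.22ms @ 4 + 975.61ms (2)
4. 2926.829ms @ 6 + 975.61ms (2)
5. 3902.439ms @ 8 + 278.746ms (4/7)
6. 4181.185ms @ 60/7 + 278.746ms (4/7)
7. 4459.93ms @ 64/7 + 557.491ms (8/7)
8. 5017.422ms @ 72/7 + 278.746ms (4/7)
9. 5296.167ms @ 76/7 + 278.746ms (4/7)
10. 5574.913ms @ 80/7 + 278.746ms (4/7)
11. 5853.659ms @ 12 + 975.61ms (2)
12. 6829.268ms @ 14 + 975.61ms (2)

note 8 onset = 72/7b = 5017.422ms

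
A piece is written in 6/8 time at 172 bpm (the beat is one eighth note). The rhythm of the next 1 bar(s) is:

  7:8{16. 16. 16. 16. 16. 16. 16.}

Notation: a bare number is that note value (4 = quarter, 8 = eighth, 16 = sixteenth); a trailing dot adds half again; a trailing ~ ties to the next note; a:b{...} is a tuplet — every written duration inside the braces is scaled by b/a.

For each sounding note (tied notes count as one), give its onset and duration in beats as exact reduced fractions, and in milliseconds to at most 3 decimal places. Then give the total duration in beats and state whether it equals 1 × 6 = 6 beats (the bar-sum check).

1) 0.0ms=0b +299.003ms=6/7b
2) 299.003ms=6/7b +299.003ms=6/7b
3) 598.007ms=12/7b +299.003ms=6/7b
4) 897.01ms=18/7b +299.003ms=6/7b
5) 1196.013ms=24/7b +299.003ms=6/7b
6) 1495.017ms=30/7b +299.003ms=6/7b
7) 1794.02ms=36/7b +299.003ms=6/7b
Σ=6b of 6 (172bpm 6/8) — PASS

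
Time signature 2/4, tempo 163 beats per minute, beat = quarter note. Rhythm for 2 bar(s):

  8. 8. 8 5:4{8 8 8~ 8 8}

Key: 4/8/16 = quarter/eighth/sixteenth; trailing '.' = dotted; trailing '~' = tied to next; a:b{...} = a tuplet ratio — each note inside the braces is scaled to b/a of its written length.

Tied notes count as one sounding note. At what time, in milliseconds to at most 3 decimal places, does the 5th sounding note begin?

note 5 onset = 12/5b = 883.436ms

1. 0.0ms @ 0 + 276.074ms (3/4)
2. 276.074ms @ 3/4 + 276.074ms (3/4)
3. 552.147ms @ 3/2 + 184.049ms (1/2)
4. 736.196ms @ 2 + 147.239ms (2/5)
5. 883.436ms @ 12/5 + 147.239ms (2/5)
6. 1030.675ms @ 14/5 + 294.479ms (4/5)
7. 1325.153ms @ 18/5 + 147.239ms (2/5)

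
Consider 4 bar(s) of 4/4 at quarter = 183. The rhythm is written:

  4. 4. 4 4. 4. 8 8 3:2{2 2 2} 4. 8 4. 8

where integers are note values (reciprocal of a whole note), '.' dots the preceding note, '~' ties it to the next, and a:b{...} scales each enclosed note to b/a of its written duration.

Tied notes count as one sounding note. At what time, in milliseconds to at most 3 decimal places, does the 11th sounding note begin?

1. 0.0ms @ 0 + 491.803ms (3/2)
2. 491.803ms @ 3/2 + 491.803ms (3/2)
3. 983.607ms @ 3 + 327.869ms (1)
4. 1311.475ms @ 4 + 491.803ms (3/2)
5. 1803.279ms @ 11/2 + 491.803ms (3/2)
6. 2295.082ms @ 7 + 163.934ms (1/2)
7. 2459.016ms @ 15/2 + 163.934ms (1/2)
8. 2622.951ms @ 8 + 437.158ms (4/3)
9. 3060.109ms @ 28/3 + 437.158ms (4/3)
10. 3497.268ms @ 32/3 + 437.158ms (4/3)
11. 3934.426ms @ 12 + 491.803ms (3/2)
12. 4426.23ms @ 27/2 + 163.934ms (1/2)
13. 4590.164ms @ 14 + 491.803ms (3/2)
14. 5081.967ms @ 31/2 + 163.934ms (1/2)

note 11 onset = 12b = 3934.426ms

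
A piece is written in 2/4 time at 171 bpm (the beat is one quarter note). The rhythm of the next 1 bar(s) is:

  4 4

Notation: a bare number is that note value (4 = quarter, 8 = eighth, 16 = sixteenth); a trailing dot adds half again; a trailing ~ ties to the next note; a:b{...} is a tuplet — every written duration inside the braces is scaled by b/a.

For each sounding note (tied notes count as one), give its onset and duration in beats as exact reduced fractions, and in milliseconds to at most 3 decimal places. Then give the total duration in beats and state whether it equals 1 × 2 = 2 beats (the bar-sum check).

1) 0.0ms=0b +350.877ms=1b
2) 350.877ms=1b +350.877ms=1b
Σ=2b of 2 (171bpm 2/4) — PASS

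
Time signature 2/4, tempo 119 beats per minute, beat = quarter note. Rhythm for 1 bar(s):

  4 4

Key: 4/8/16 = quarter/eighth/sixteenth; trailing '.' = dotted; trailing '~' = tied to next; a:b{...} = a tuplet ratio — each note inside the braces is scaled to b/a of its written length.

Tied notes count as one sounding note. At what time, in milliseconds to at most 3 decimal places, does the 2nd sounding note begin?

1. 0.0ms @ 0 + 504.202ms (1)
2. 504.202ms @ 1 + 504.202ms (1)

note 2 onset = 1b = 504.202ms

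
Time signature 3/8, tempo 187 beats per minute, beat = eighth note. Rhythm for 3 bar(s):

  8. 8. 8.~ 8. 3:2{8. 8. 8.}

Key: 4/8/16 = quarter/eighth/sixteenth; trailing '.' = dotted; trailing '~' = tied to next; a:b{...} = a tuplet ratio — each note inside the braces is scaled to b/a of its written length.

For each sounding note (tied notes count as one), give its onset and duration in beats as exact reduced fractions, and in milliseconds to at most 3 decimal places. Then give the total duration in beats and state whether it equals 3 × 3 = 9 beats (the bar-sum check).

1) 0.0ms=0b +481.283ms=3/2b
2) 481.283ms=3/2b +481.283ms=3/2b
3) 962.567ms=3b +962.567ms=3b
4) 1925.134ms=6b +320.856ms=1b
5) 2245.989ms=7b +320.856ms=1b
6) 2566.845ms=8b +320.856ms=1b
Σ=9b of 9 (187bpm 3/8) — PASS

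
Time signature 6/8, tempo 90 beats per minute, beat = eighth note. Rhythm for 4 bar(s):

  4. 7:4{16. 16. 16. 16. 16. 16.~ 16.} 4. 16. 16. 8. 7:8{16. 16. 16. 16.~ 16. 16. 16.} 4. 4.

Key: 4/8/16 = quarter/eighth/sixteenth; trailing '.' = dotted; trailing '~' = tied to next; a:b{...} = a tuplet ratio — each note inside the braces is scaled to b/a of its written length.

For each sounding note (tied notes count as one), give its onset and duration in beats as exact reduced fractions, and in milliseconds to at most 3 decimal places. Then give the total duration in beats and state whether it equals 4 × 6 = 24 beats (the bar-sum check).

1) 0.0ms=0b +2000.0ms=3b
2) 2000.0ms=3b +285.714ms=3/7b
3) 2285.714ms=24/7b +285.714ms=3/7b
4) 2571.429ms=27/7b +285.714ms=3/7b
5) 2857.143ms=30/7b +285.714ms=3/7b
6) 3142.857ms=33/7b +285.714ms=3/7b
7) 3428.571ms=36/7b +571.429ms=6/7b
8) 4000.0ms=6b +2000.0ms=3b
9) 6000.0ms=9b +500.0ms=3/4b
10) 6500.0ms=39/4b +500.0ms=3/4b
11) 7000.0ms=21/2b +1000.0ms=3/2b
12) 8000.0ms=12b +571.429ms=6/7b
13) 8571.429ms=90/7b +571.429ms=6/7b
14) 9142.857ms=96/7b +571.429ms=6/7b
15) 9714.286ms=102/7b +1142.857ms=12/7b
16) 10857.143ms=114/7b +571.429ms=6/7b
17) 11428.571ms=120/7b +571.429ms=6/7b
18) 12000.0ms=18b +2000.0ms=3b
19) 14000.0ms=21b +2000.0ms=3b
Σ=24b of 24 (90bpm 6/8) — PASS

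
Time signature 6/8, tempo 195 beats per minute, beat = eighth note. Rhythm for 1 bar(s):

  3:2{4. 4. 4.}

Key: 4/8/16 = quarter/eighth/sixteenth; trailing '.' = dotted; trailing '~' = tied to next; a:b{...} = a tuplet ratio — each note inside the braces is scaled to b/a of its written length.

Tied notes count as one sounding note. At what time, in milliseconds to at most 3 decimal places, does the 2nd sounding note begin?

1. 0.0ms @ 0 + 615.385ms (2)
2. 615.385ms @ 2 + 615.385ms (2)
3. 1230.769ms @ 4 + 615.385ms (2)

note 2 onset = 2b = 615.385ms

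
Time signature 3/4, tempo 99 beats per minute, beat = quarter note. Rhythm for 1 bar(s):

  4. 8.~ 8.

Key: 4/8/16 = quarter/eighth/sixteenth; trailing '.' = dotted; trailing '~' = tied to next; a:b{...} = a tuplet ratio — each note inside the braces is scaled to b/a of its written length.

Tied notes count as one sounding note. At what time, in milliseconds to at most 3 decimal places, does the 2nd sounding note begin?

note 2 onset = 3/2b = 909.091ms

1. 0.0ms @ 0 + 909.091ms (3/2)
2. 909.091ms @ 3/2 + 909.091ms (3/2)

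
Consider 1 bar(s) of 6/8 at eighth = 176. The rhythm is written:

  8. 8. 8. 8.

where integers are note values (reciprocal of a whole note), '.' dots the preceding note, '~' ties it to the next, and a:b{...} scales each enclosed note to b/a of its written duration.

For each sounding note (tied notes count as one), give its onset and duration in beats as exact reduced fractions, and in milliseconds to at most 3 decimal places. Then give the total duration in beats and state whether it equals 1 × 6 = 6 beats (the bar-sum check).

1) 0.0ms=0b +511.364ms=3/2b
2) 511.364ms=3/2b +511.364ms=3/2b
3) 1022.727ms=3b +511.364ms=3/2b
4) 1534.091ms=9/2b +511.364ms=3/2b
Σ=6b of 6 (176bpm 6/8) — PASS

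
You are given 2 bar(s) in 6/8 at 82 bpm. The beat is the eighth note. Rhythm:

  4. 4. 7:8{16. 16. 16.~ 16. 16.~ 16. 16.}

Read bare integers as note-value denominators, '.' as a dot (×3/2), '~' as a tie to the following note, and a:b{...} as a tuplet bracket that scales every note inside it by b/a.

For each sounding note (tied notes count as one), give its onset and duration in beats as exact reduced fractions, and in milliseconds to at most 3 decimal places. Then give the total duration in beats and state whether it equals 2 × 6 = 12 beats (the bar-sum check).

1) 0.0ms=0b +2195.122ms=3b
2) 2195.122ms=3b +2195.122ms=3b
3) 4390.244ms=6b +627.178ms=6/7b
4) 5017.422ms=48/7b +627.178ms=6/7b
5) 5644.599ms=54/7b +1254.355ms=12/7b
6) 6898.955ms=66/7b +1254.355ms=12/7b
7) 8153.31ms=78/7b +627.178ms=6/7b
Σ=12b of 12 (82bpm 6/8) — PASS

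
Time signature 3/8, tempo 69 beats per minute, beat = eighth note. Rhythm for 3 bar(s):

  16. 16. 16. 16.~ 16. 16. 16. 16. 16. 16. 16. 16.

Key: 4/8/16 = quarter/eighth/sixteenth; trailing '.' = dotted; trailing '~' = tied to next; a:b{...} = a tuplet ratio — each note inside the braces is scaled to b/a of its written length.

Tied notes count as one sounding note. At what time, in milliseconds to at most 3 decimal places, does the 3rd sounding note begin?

1. 0.0ms @ 0 + 652.174ms (3/4)
2. 652.174ms @ 3/4 + 652.174ms (3/4)
3. 1304.348ms @ 3/2 + 652.174ms (3/4)
4. 1956.522ms @ 9/4 + 1304.348ms (3/2)
5. 3260.87ms @ 15/4 + 652.174ms (3/4)
6. 3913.043ms @ 9/2 + 652.174ms (3/4)
7. 4565.217ms @ 21/4 + 652.174ms (3/4)
8. 5217.391ms @ 6 + 652.174ms (3/4)
9. 5869.565ms @ 27/4 + 652.174ms (3/4)
10. 6521.739ms @ 15/2 + 652.174ms (3/4)
11. 7173.913ms @ 33/4 + 652.174ms (3/4)

note 3 onset = 3/2b = 1304.348ms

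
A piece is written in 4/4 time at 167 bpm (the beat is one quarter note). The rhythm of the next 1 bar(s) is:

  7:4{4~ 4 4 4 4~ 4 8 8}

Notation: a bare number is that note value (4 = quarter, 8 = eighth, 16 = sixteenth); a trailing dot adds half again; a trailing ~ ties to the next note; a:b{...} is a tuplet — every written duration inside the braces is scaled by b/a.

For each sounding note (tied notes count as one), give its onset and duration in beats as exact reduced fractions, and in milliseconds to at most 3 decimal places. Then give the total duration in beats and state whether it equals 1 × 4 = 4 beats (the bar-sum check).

1) 0.0ms=0b +410.607ms=8/7b
2) 410.607ms=8/7b +205.304ms=4/7b
3) 615.911ms=12/7b +205.304ms=4/7b
4) 821.215ms=16/7b +410.607ms=8/7b
5) 1231.822ms=24/7b +102.652ms=2/7b
6) 1334.474ms=26/7b +102.652ms=2/7b
Σ=4b of 4 (167bpm 4/4) — PASS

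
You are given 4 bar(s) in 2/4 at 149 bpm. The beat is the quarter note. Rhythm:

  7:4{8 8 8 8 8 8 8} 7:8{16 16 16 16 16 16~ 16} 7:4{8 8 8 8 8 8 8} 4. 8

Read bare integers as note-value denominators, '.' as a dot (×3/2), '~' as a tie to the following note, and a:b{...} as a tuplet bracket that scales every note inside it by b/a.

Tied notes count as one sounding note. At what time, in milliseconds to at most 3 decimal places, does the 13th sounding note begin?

1. 0.0ms @ 0 + 115.053ms (2/7)
2. 115.053ms @ 2/7 + 115.053ms (2/7)
3. 230.105ms @ 4/7 + 115.053ms (2/7)
4. 345.158ms @ 6/7 + 115.053ms (2/7)
5. 460.211ms @ 8/7 + 115.053ms (2/7)
6. 575.264ms @ 10/7 + 115.053ms (2/7)
7. 690.316ms @ 12/7 + 115.053ms (2/7)
8. 805.369ms @ 2 + 115.053ms (2/7)
9. 920.422ms @ 16/7 + 115.053ms (2/7)
10. 1035.475ms @ 18/7 + 115.053ms (2/7)
11. 1150.527ms @ 20/7 + 115.053ms (2/7)
12. 1265.58ms @ 22/7 + 115.053ms (2/7)
13. 1380.633ms @ 24/7 + 230.105ms (4/7)
14. 1610.738ms @ 4 + 115.053ms (2/7)
15. 1725.791ms @ 30/7 + 115.053ms (2/7)
16. 1840.844ms @ 32/7 + 115.053ms (2/7)
17. 1955.896ms @ 34/7 + 115.053ms (2/7)
18. 2070.949ms @ 36/7 + 115.053ms (2/7)
19. 2186.002ms @ 38/7 + 115.053ms (2/7)
20. 2301.055ms @ 40/7 + 115.053ms (2/7)
21. 2416.107ms @ 6 + 604.027ms (3/2)
22. 3020.134ms @ 15/2 + 201.342ms (1/2)

note 13 onset = 24/7b = 1380.633ms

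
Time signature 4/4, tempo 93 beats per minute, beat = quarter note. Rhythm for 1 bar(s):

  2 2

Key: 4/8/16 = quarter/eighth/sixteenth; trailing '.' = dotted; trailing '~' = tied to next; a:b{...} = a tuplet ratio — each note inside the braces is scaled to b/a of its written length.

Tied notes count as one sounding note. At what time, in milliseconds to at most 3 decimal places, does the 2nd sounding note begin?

1. 0.0ms @ 0 + 1290.323ms (2)
2. 1290.323ms @ 2 + 1290.323ms (2)

note 2 onset = 2b = 1290.323ms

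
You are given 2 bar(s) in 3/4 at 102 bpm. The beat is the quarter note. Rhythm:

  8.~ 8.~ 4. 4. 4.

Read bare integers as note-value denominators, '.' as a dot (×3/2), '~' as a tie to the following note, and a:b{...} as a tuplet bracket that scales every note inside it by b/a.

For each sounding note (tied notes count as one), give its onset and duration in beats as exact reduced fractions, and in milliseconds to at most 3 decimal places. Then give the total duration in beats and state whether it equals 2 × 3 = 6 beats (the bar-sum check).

1) 0.0ms=0b +1764.706ms=3b
2) 1764.706ms=3b +882.353ms=3/2b
3) 2647.059ms=9/2b +882.353ms=3/2b
Σ=6b of 6 (102bpm 3/4) — PASS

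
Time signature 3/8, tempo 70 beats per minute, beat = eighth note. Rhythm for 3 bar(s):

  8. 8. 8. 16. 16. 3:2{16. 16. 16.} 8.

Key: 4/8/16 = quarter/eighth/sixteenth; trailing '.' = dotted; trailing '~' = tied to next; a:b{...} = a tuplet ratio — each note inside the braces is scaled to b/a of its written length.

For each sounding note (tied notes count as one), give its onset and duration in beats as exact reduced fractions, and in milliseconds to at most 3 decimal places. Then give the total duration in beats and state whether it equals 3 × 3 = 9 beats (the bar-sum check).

1) 0.0ms=0b +1285.714ms=3/2b
2) 1285.714ms=3/2b +1285.714ms=3/2b
3) 2571.429ms=3b +1285.714ms=3/2b
4) 3857.143ms=9/2b +642.857ms=3/4b
5) 4500.0ms=21/4b +642.857ms=3/4b
6) 5142.857ms=6b +428.571ms=1/2b
7) 5571.429ms=13/2b +428.571ms=1/2b
8) 6000.0ms=7b +428.571ms=1/2b
9) 6428.571ms=15/2b +1285.714ms=3/2b
Σ=9b of 9 (70bpm 3/8) — PASS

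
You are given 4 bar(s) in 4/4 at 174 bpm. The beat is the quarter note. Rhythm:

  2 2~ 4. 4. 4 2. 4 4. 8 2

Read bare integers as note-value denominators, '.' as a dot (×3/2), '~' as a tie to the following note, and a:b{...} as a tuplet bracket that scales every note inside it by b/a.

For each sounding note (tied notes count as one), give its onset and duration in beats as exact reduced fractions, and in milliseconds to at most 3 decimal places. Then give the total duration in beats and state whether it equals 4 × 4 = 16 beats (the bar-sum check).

1) 0.0ms=0b +689.655ms=2b
2) 689.655ms=2b +1206.897ms=7/2b
3) 1896.552ms=11/2b +517.241ms=3/2b
4) 2413.793ms=7b +344.828ms=1b
5) 2758.621ms=8b +1034.483ms=3b
6) 3793.103ms=11b +344.828ms=1b
7) 4137.931ms=12b +517.241ms=3/2b
8) 4655.172ms=27/2b +172.414ms=1/2b
9) 4827.586ms=14b +689.655ms=2b
Σ=16b of 16 (174bpm 4/4) — PASS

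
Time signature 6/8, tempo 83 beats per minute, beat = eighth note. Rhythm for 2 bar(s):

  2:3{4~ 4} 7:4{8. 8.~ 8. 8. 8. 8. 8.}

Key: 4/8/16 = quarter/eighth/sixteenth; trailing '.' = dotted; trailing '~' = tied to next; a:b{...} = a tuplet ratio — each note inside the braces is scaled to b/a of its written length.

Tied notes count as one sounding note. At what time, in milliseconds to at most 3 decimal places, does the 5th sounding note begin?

1. 0.0ms @ 0 + 4337.349ms (6)
2. 4337.349ms @ 6 + 619.621ms (6/7)
3. 4956.971ms @ 48/7 + 1239.243ms (12/7)
4. 6196.213ms @ 60/7 + 619.621ms (6/7)
5. 6815.835ms @ 66/7 + 619.621ms (6/7)
6. 7435.456ms @ 72/7 + 619.621ms (6/7)
7. 8055.077ms @ 78/7 + 619.621ms (6/7)

note 5 onset = 66/7b = 6815.835ms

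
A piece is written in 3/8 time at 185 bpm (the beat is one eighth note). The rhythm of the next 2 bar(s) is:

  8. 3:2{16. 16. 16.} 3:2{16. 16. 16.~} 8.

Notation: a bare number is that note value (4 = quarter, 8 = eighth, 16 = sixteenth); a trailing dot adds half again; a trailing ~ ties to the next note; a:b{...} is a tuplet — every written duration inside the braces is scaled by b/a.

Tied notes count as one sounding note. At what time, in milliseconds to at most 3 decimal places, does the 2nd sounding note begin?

1. 0.0ms @ 0 + 486.486ms (3/2)
2. 486.486ms @ 3/2 + 162.162ms (1/2)
3. 648.649ms @ 2 + 162.162ms (1/2)
4. 810.811ms @ 5/2 + 162.162ms (1/2)
5. 972.973ms @ 3 + 162.162ms (1/2)
6. 1135.135ms @ 7/2 + 162.162ms (1/2)
7. 1297.297ms @ 4 + 648.649ms (2)

note 2 onset = 3/2b = 486.486ms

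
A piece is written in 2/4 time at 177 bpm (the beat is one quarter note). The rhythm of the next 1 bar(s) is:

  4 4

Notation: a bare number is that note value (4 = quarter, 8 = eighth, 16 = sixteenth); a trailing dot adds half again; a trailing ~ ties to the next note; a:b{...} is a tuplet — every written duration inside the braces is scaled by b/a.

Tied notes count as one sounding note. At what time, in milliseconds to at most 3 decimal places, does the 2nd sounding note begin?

note 2 onset = 1b = 338.983ms

1. 0.0ms @ 0 + 338.983ms (1)
2. 338.983ms @ 1 + 338.983ms (1)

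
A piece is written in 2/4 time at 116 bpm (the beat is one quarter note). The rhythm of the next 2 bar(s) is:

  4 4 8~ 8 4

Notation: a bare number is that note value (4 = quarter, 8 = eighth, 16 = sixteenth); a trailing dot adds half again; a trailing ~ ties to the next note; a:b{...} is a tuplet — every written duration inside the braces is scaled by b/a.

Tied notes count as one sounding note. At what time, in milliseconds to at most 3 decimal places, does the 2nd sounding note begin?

note 2 onset = 1b = 517.241ms

1. 0.0ms @ 0 + 517.241ms (1)
2. 517.241ms @ 1 + 517.241ms (1)
3. 1034.483ms @ 2 + 517.241ms (1)
4. 1551.724ms @ 3 + 517.241ms (1)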